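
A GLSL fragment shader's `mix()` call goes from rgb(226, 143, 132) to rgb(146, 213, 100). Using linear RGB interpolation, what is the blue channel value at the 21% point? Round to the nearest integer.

B = 132 + 0.21 × (100 − 132) = 125.28 → 125

125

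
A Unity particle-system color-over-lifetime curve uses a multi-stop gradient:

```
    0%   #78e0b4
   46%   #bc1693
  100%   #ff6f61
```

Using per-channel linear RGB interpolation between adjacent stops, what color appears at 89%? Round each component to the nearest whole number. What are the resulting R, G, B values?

89% lies between the 46% and 100% stops, so the local fraction is t = (89 − 46)/(100 − 46) = 43/54 ≈ 0.7963.
#bc1693 → (188, 22, 147); #ff6f61 → (255, 111, 97).
R = 188 + 0.7963 × (255 − 188) = 241.352 → 241
G = 22 + 0.7963 × (111 − 22) = 92.871 → 93
B = 147 + 0.7963 × (97 − 147) = 107.185 → 107

(241, 93, 107)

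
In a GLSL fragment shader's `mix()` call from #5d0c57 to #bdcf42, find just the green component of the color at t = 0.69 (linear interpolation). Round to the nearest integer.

147

G₁ = 12 (from #5d0c57), G₂ = 207 (from #bdcf42).
G = 12 + 0.69 × (207 − 12) = 146.55 → 147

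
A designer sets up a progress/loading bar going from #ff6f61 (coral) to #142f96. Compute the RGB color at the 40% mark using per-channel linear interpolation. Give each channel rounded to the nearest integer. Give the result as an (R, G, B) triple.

(161, 85, 118)

#ff6f61 → (255, 111, 97); #142f96 → (20, 47, 150).
40% corresponds to t = 0.4.
R = 255 + 0.4 × (20 − 255) = 255 + 0.4 × -235 = 161 → 161
G = 111 + 0.4 × (47 − 111) = 111 + 0.4 × -64 = 85.4 → 85
B = 97 + 0.4 × (150 − 97) = 97 + 0.4 × 53 = 118.2 → 118
So the blended color is (161, 85, 118), about #a15576.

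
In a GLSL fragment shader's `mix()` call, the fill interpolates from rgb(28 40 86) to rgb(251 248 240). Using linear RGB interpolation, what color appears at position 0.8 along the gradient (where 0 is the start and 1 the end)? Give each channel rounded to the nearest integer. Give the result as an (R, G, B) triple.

R = 28 + 0.8 × (251 − 28) = 28 + 0.8 × 223 = 206.4 → 206
G = 40 + 0.8 × (248 − 40) = 40 + 0.8 × 208 = 206.4 → 206
B = 86 + 0.8 × (240 − 86) = 86 + 0.8 × 154 = 209.2 → 209
So the blended color is (206, 206, 209), about #ceced1.

(206, 206, 209)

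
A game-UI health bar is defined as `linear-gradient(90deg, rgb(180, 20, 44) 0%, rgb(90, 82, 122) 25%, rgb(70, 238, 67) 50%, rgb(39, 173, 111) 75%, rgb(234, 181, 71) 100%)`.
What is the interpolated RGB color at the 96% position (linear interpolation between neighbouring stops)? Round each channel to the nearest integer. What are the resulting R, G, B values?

(203, 180, 77)

96% lies between the 75% and 100% stops, so the local fraction is t = (96 − 75)/(100 − 75) = 21/25 ≈ 0.84.
R = 39 + 0.84 × (234 − 39) = 202.8 → 203
G = 173 + 0.84 × (181 − 173) = 179.72 → 180
B = 111 + 0.84 × (71 − 111) = 77.4 → 77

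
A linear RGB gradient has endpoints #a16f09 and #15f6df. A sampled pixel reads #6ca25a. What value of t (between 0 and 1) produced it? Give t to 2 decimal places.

0.38

Invert the lerp on the B channel (largest span, 214): t = (90 − 9) / (223 − 9) = 81/214 = 0.3785.
Check on R: (108 − 161)/(21 − 161) = 0.3786 ✓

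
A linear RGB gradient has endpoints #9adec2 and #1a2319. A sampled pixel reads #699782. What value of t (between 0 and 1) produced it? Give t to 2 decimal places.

Invert the lerp on the G channel (largest span, 187): t = (151 − 222) / (35 − 222) = -71/-187 = 0.37968.
Check on R: (105 − 154)/(26 − 154) = 0.3828 ✓

0.38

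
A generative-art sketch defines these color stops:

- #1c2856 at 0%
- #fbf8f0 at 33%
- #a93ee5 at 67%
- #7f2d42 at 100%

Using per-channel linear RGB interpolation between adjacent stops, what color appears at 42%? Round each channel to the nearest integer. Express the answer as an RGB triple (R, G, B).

42% lies between the 33% and 67% stops, so the local fraction is t = (42 − 33)/(67 − 33) = 9/34 ≈ 0.2647.
#fbf8f0 → (251, 248, 240); #a93ee5 → (169, 62, 229).
R = 251 + 0.2647 × (169 − 251) = 229.295 → 229
G = 248 + 0.2647 × (62 − 248) = 198.766 → 199
B = 240 + 0.2647 × (229 − 240) = 237.088 → 237

(229, 199, 237)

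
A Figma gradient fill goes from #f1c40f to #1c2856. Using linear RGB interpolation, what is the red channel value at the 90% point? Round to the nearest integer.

49

R₁ = 241 (from #f1c40f), R₂ = 28 (from #1c2856).
R = 241 + 0.9 × (28 − 241) = 49.3 → 49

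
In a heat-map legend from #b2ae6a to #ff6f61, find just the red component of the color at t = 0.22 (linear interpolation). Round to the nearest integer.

R₁ = 178 (from #b2ae6a), R₂ = 255 (from #ff6f61).
R = 178 + 0.22 × (255 − 178) = 194.94 → 195

195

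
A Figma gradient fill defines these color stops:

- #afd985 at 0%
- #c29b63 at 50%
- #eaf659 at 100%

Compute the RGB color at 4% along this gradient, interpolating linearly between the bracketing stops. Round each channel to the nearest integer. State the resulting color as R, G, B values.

4% lies between the 0% and 50% stops, so the local fraction is t = (4 − 0)/(50 − 0) = 4/50 ≈ 0.08.
#afd985 → (175, 217, 133); #c29b63 → (194, 155, 99).
R = 175 + 0.08 × (194 − 175) = 176.52 → 177
G = 217 + 0.08 × (155 − 217) = 212.04 → 212
B = 133 + 0.08 × (99 − 133) = 130.28 → 130

(177, 212, 130)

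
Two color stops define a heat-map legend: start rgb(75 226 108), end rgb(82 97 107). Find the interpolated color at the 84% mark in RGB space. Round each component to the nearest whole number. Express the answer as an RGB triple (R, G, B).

(81, 118, 107)

84% corresponds to t = 0.84.
R = 75 + 0.84 × (82 − 75) = 75 + 0.84 × 7 = 80.88 → 81
G = 226 + 0.84 × (97 − 226) = 226 + 0.84 × -129 = 117.64 → 118
B = 108 + 0.84 × (107 − 108) = 108 + 0.84 × -1 = 107.16 → 107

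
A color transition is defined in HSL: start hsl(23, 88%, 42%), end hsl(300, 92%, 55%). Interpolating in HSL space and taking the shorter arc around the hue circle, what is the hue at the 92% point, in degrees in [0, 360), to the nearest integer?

Hue: 300 − 23 = 277°, but |277| > 180 so the shorter arc goes the other way: Δh = 277 − 360 = -83°.
H = 23 + 0.92 × (-83) = -53.36 → -53 → -53 mod 360 = 307°

307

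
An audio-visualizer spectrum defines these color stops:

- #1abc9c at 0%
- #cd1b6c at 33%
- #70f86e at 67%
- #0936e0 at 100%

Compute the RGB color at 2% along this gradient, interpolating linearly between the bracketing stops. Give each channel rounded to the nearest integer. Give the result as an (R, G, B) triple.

2% lies between the 0% and 33% stops, so the local fraction is t = (2 − 0)/(33 − 0) = 2/33 ≈ 0.0606.
#1abc9c → (26, 188, 156); #cd1b6c → (205, 27, 108).
R = 26 + 0.0606 × (205 − 26) = 36.847 → 37
G = 188 + 0.0606 × (27 − 188) = 178.243 → 178
B = 156 + 0.0606 × (108 − 156) = 153.091 → 153

(37, 178, 153)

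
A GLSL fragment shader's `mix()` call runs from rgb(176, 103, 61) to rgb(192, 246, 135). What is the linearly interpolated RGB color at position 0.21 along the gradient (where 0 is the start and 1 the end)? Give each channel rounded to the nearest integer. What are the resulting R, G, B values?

R = 176 + 0.21 × (192 − 176) = 176 + 0.21 × 16 = 179.36 → 179
G = 103 + 0.21 × (246 − 103) = 103 + 0.21 × 143 = 133.03 → 133
B = 61 + 0.21 × (135 − 61) = 61 + 0.21 × 74 = 76.54 → 77

(179, 133, 77)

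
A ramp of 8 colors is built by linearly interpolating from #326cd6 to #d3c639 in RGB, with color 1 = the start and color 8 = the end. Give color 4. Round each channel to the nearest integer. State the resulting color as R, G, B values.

With 8 swatches and endpoints inclusive, swatch 4 sits at t = (4 − 1)/(8 − 1) = 3/7 ≈ 0.4286.
#326cd6 → (50, 108, 214); #d3c639 → (211, 198, 57).
R = 50 + 0.4286 × (211 − 50) = 119.005 → 119
G = 108 + 0.4286 × (198 − 108) = 146.574 → 147
B = 214 + 0.4286 × (57 − 214) = 146.71 → 147

(119, 147, 147)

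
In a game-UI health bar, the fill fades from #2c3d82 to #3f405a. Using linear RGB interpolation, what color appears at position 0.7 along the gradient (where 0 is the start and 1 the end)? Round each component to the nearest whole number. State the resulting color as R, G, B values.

(57, 63, 102)

#2c3d82 → (44, 61, 130); #3f405a → (63, 64, 90).
R = 44 + 0.7 × (63 − 44) = 44 + 0.7 × 19 = 57.3 → 57
G = 61 + 0.7 × (64 − 61) = 61 + 0.7 × 3 = 63.1 → 63
B = 130 + 0.7 × (90 − 130) = 130 + 0.7 × -40 = 102 → 102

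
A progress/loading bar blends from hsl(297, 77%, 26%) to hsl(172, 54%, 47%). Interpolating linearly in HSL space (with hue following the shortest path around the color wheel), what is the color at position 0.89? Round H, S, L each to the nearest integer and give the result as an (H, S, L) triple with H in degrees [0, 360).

(186, 57, 45)

Hue arc: Δh = 172 − 297 = -125° (|Δh| ≤ 180, already the shorter path).
H = 297 + 0.89 × (-125) = 185.75 → 186°
S = 77 + 0.89 × (54 − 77) = 56.53 → 57%
L = 26 + 0.89 × (47 − 26) = 44.69 → 45%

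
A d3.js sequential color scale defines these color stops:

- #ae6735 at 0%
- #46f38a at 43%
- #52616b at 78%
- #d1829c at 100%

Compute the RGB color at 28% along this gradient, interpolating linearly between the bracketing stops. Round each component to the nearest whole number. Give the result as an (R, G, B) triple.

28% lies between the 0% and 43% stops, so the local fraction is t = (28 − 0)/(43 − 0) = 28/43 ≈ 0.6512.
#ae6735 → (174, 103, 53); #46f38a → (70, 243, 138).
R = 174 + 0.6512 × (70 − 174) = 106.275 → 106
G = 103 + 0.6512 × (243 − 103) = 194.168 → 194
B = 53 + 0.6512 × (138 − 53) = 108.352 → 108

(106, 194, 108)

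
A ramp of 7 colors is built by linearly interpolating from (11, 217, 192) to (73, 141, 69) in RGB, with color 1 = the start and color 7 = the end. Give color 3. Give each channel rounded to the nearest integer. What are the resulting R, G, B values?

With 7 swatches and endpoints inclusive, swatch 3 sits at t = (3 − 1)/(7 − 1) = 2/6 ≈ 0.3333.
R = 11 + 0.3333 × (73 − 11) = 31.665 → 32
G = 217 + 0.3333 × (141 − 217) = 191.669 → 192
B = 192 + 0.3333 × (69 − 192) = 151.004 → 151

(32, 192, 151)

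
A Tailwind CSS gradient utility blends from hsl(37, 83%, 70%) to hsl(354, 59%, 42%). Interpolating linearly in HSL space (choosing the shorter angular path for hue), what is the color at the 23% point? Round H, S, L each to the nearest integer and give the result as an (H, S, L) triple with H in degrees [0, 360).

(27, 77, 64)

Hue: 354 − 37 = 317°, but |317| > 180 so the shorter arc goes the other way: Δh = 317 − 360 = -43°.
H = 37 + 0.23 × (-43) = 27.11 → 27°
S = 83 + 0.23 × (59 − 83) = 77.48 → 77%
L = 70 + 0.23 × (42 − 70) = 63.56 → 64%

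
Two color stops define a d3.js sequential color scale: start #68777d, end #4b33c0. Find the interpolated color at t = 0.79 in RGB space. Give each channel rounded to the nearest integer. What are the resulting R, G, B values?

#68777d → (104, 119, 125); #4b33c0 → (75, 51, 192).
R = 104 + 0.79 × (75 − 104) = 104 + 0.79 × -29 = 81.09 → 81
G = 119 + 0.79 × (51 − 119) = 119 + 0.79 × -68 = 65.28 → 65
B = 125 + 0.79 × (192 − 125) = 125 + 0.79 × 67 = 177.93 → 178
So the blended color is (81, 65, 178), about #5141b2.

(81, 65, 178)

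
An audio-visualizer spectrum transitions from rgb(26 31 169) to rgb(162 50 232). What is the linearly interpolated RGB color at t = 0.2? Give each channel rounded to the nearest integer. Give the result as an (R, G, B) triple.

R = 26 + 0.2 × (162 − 26) = 26 + 0.2 × 136 = 53.2 → 53
G = 31 + 0.2 × (50 − 31) = 31 + 0.2 × 19 = 34.8 → 35
B = 169 + 0.2 × (232 − 169) = 169 + 0.2 × 63 = 181.6 → 182

(53, 35, 182)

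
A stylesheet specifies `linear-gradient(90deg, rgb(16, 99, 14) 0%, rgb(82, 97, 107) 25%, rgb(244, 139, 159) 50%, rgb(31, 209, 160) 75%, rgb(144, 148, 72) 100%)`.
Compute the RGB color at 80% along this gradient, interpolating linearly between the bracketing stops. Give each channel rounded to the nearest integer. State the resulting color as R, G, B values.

(54, 197, 142)

80% lies between the 75% and 100% stops, so the local fraction is t = (80 − 75)/(100 − 75) = 5/25 ≈ 0.2.
R = 31 + 0.2 × (144 − 31) = 53.6 → 54
G = 209 + 0.2 × (148 − 209) = 196.8 → 197
B = 160 + 0.2 × (72 − 160) = 142.4 → 142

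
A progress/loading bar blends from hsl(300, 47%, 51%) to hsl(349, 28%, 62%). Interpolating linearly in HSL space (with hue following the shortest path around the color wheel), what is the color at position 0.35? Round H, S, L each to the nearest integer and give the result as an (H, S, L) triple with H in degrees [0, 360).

(317, 40, 55)

Hue arc: Δh = 349 − 300 = 49° (|Δh| ≤ 180, already the shorter path).
H = 300 + 0.35 × (49) = 317.15 → 317°
S = 47 + 0.35 × (28 − 47) = 40.35 → 40%
L = 51 + 0.35 × (62 − 51) = 54.85 → 55%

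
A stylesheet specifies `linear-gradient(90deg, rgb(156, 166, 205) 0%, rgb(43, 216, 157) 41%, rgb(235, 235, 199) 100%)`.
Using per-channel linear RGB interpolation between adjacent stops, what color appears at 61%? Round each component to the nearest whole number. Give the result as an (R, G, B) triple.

(108, 222, 171)

61% lies between the 41% and 100% stops, so the local fraction is t = (61 − 41)/(100 − 41) = 20/59 ≈ 0.339.
R = 43 + 0.339 × (235 − 43) = 108.088 → 108
G = 216 + 0.339 × (235 − 216) = 222.441 → 222
B = 157 + 0.339 × (199 − 157) = 171.238 → 171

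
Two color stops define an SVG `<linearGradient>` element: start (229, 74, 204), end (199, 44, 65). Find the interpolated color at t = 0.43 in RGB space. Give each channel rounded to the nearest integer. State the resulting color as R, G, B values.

R = 229 + 0.43 × (199 − 229) = 229 + 0.43 × -30 = 216.1 → 216
G = 74 + 0.43 × (44 − 74) = 74 + 0.43 × -30 = 61.1 → 61
B = 204 + 0.43 × (65 − 204) = 204 + 0.43 × -139 = 144.23 → 144

(216, 61, 144)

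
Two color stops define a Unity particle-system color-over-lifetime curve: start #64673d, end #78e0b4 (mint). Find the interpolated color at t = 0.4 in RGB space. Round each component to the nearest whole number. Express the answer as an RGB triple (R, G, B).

(108, 151, 109)

#64673d → (100, 103, 61); #78e0b4 → (120, 224, 180).
R = 100 + 0.4 × (120 − 100) = 100 + 0.4 × 20 = 108 → 108
G = 103 + 0.4 × (224 − 103) = 103 + 0.4 × 121 = 151.4 → 151
B = 61 + 0.4 × (180 − 61) = 61 + 0.4 × 119 = 108.6 → 109
So the blended color is (108, 151, 109), about #6c976d.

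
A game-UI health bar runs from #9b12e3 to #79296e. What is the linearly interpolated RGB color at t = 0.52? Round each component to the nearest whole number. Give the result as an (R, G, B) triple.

(137, 30, 166)

#9b12e3 → (155, 18, 227); #79296e → (121, 41, 110).
R = 155 + 0.52 × (121 − 155) = 155 + 0.52 × -34 = 137.32 → 137
G = 18 + 0.52 × (41 − 18) = 18 + 0.52 × 23 = 29.96 → 30
B = 227 + 0.52 × (110 − 227) = 227 + 0.52 × -117 = 166.16 → 166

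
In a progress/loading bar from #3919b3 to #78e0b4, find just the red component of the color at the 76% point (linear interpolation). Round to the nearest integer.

R₁ = 57 (from #3919b3), R₂ = 120 (from #78e0b4).
R = 57 + 0.76 × (120 − 57) = 104.88 → 105

105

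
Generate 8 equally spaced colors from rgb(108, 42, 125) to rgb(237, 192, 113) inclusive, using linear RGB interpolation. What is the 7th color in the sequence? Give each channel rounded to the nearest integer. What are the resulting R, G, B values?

With 8 swatches and endpoints inclusive, swatch 7 sits at t = (7 − 1)/(8 − 1) = 6/7 ≈ 0.8571.
R = 108 + 0.8571 × (237 − 108) = 218.566 → 219
G = 42 + 0.8571 × (192 − 42) = 170.565 → 171
B = 125 + 0.8571 × (113 − 125) = 114.715 → 115

(219, 171, 115)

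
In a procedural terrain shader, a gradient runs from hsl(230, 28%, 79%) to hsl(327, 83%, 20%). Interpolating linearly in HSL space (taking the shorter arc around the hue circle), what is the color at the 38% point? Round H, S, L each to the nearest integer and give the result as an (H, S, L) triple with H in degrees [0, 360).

(267, 49, 57)

Hue arc: Δh = 327 − 230 = 97° (|Δh| ≤ 180, already the shorter path).
H = 230 + 0.38 × (97) = 266.86 → 267°
S = 28 + 0.38 × (83 − 28) = 48.9 → 49%
L = 79 + 0.38 × (20 − 79) = 56.58 → 57%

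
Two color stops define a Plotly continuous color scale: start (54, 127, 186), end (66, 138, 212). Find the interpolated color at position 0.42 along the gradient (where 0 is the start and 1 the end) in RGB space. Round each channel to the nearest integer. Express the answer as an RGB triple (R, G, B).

(59, 132, 197)

R = 54 + 0.42 × (66 − 54) = 54 + 0.42 × 12 = 59.04 → 59
G = 127 + 0.42 × (138 − 127) = 127 + 0.42 × 11 = 131.62 → 132
B = 186 + 0.42 × (212 − 186) = 186 + 0.42 × 26 = 196.92 → 197
So the blended color is (59, 132, 197), about #3b84c5.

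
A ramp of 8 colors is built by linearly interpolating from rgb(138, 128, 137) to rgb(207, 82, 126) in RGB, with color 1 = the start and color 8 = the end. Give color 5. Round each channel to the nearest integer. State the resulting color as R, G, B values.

With 8 swatches and endpoints inclusive, swatch 5 sits at t = (5 − 1)/(8 − 1) = 4/7 ≈ 0.5714.
R = 138 + 0.5714 × (207 − 138) = 177.427 → 177
G = 128 + 0.5714 × (82 − 128) = 101.716 → 102
B = 137 + 0.5714 × (126 − 137) = 130.715 → 131

(177, 102, 131)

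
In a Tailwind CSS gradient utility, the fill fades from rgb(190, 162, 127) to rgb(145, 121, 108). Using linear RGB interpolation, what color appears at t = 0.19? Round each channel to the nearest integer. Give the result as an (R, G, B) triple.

R = 190 + 0.19 × (145 − 190) = 190 + 0.19 × -45 = 181.45 → 181
G = 162 + 0.19 × (121 − 162) = 162 + 0.19 × -41 = 154.21 → 154
B = 127 + 0.19 × (108 − 127) = 127 + 0.19 × -19 = 123.39 → 123
So the blended color is (181, 154, 123), about #b59a7b.

(181, 154, 123)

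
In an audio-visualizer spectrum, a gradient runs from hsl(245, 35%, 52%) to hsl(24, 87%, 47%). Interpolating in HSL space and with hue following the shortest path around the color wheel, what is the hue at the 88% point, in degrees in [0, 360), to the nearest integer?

7

Hue: 24 − 245 = -221°, but |-221| > 180 so the shorter arc goes the other way: Δh = -221 + 360 = 139°.
H = 245 + 0.88 × (139) = 367.32 → 367 → 367 mod 360 = 7°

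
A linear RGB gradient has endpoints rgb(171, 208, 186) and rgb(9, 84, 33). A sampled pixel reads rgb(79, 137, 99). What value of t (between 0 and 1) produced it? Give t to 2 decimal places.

0.57

Invert the lerp on the R channel (largest span, 162): t = (79 − 171) / (9 − 171) = -92/-162 = 0.5679.
Check on G: (137 − 208)/(84 − 208) = 0.5726 ✓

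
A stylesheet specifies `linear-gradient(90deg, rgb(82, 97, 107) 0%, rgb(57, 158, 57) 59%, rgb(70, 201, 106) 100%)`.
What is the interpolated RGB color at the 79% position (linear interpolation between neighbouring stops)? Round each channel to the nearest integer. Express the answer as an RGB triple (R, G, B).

79% lies between the 59% and 100% stops, so the local fraction is t = (79 − 59)/(100 − 59) = 20/41 ≈ 0.4878.
R = 57 + 0.4878 × (70 − 57) = 63.341 → 63
G = 158 + 0.4878 × (201 − 158) = 178.975 → 179
B = 57 + 0.4878 × (106 − 57) = 80.902 → 81

(63, 179, 81)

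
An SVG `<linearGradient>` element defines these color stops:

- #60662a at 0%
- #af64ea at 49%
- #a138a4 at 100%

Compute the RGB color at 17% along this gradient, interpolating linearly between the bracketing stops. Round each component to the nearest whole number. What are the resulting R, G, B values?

17% lies between the 0% and 49% stops, so the local fraction is t = (17 − 0)/(49 − 0) = 17/49 ≈ 0.3469.
#60662a → (96, 102, 42); #af64ea → (175, 100, 234).
R = 96 + 0.3469 × (175 − 96) = 123.405 → 123
G = 102 + 0.3469 × (100 − 102) = 101.306 → 101
B = 42 + 0.3469 × (234 − 42) = 108.605 → 109

(123, 101, 109)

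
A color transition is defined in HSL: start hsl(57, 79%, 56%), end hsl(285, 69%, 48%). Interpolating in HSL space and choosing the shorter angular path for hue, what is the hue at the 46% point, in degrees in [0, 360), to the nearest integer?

356

Hue: 285 − 57 = 228°, but |228| > 180 so the shorter arc goes the other way: Δh = 228 − 360 = -132°.
H = 57 + 0.46 × (-132) = -3.72 → -4 → -4 mod 360 = 356°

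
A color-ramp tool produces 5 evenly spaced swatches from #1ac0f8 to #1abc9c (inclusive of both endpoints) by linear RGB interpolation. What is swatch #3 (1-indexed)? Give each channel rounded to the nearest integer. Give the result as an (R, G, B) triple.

With 5 swatches and endpoints inclusive, swatch 3 sits at t = (3 − 1)/(5 − 1) = 2/4 ≈ 0.5.
#1ac0f8 → (26, 192, 248); #1abc9c → (26, 188, 156).
R = 26 + 0.5 × (26 − 26) = 26 → 26
G = 192 + 0.5 × (188 − 192) = 190 → 190
B = 248 + 0.5 × (156 − 248) = 202 → 202

(26, 190, 202)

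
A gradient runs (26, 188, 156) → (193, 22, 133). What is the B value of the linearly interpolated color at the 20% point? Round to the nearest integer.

151

B = 156 + 0.2 × (133 − 156) = 151.4 → 151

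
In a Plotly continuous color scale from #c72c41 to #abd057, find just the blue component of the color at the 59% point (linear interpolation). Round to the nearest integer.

B₁ = 65 (from #c72c41), B₂ = 87 (from #abd057).
B = 65 + 0.59 × (87 − 65) = 77.98 → 78

78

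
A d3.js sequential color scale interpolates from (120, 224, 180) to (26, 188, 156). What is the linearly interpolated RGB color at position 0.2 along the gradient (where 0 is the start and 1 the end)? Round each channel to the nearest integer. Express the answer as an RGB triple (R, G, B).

(101, 217, 175)

R = 120 + 0.2 × (26 − 120) = 120 + 0.2 × -94 = 101.2 → 101
G = 224 + 0.2 × (188 − 224) = 224 + 0.2 × -36 = 216.8 → 217
B = 180 + 0.2 × (156 − 180) = 180 + 0.2 × -24 = 175.2 → 175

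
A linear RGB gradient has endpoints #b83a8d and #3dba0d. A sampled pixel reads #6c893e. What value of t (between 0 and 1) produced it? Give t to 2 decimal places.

0.62

Invert the lerp on the G channel (largest span, 128): t = (137 − 58) / (186 − 58) = 79/128 = 0.61719.
Check on R: (108 − 184)/(61 − 184) = 0.6179 ✓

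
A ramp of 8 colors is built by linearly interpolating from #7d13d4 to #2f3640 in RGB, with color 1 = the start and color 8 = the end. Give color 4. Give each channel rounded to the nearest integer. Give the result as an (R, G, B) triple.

(92, 34, 149)

With 8 swatches and endpoints inclusive, swatch 4 sits at t = (4 − 1)/(8 − 1) = 3/7 ≈ 0.4286.
#7d13d4 → (125, 19, 212); #2f3640 → (47, 54, 64).
R = 125 + 0.4286 × (47 − 125) = 91.569 → 92
G = 19 + 0.4286 × (54 − 19) = 34.001 → 34
B = 212 + 0.4286 × (64 − 212) = 148.567 → 149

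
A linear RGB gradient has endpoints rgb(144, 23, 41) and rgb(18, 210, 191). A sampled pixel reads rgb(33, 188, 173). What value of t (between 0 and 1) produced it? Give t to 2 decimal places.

Invert the lerp on the G channel (largest span, 187): t = (188 − 23) / (210 − 23) = 165/187 = 0.88235.
Check on R: (33 − 144)/(18 − 144) = 0.881 ✓

0.88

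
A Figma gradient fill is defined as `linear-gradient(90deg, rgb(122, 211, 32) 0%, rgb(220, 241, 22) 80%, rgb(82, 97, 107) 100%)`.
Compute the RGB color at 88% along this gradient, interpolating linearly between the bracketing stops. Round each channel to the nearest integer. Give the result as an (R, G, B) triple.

88% lies between the 80% and 100% stops, so the local fraction is t = (88 − 80)/(100 − 80) = 8/20 ≈ 0.4.
R = 220 + 0.4 × (82 − 220) = 164.8 → 165
G = 241 + 0.4 × (97 − 241) = 183.4 → 183
B = 22 + 0.4 × (107 − 22) = 56 → 56

(165, 183, 56)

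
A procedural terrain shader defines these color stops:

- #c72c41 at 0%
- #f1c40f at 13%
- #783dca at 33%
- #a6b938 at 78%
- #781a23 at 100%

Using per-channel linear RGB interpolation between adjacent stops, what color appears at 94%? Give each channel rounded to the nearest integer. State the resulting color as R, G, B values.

94% lies between the 78% and 100% stops, so the local fraction is t = (94 − 78)/(100 − 78) = 16/22 ≈ 0.7273.
#a6b938 → (166, 185, 56); #781a23 → (120, 26, 35).
R = 166 + 0.7273 × (120 − 166) = 132.544 → 133
G = 185 + 0.7273 × (26 − 185) = 69.359 → 69
B = 56 + 0.7273 × (35 − 56) = 40.727 → 41

(133, 69, 41)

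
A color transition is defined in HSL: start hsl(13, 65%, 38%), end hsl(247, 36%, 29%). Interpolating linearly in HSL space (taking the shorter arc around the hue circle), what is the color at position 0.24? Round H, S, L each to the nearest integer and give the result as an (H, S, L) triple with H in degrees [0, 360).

Hue: 247 − 13 = 234°, but |234| > 180 so the shorter arc goes the other way: Δh = 234 − 360 = -126°.
H = 13 + 0.24 × (-126) = -17.24 → -17 → -17 mod 360 = 343°
S = 65 + 0.24 × (36 − 65) = 58.04 → 58%
L = 38 + 0.24 × (29 − 38) = 35.84 → 36%

(343, 58, 36)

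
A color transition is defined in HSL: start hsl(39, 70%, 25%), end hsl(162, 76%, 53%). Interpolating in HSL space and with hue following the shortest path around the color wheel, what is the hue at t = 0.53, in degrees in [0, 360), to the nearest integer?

104

Hue arc: Δh = 162 − 39 = 123° (|Δh| ≤ 180, already the shorter path).
H = 39 + 0.53 × (123) = 104.19 → 104°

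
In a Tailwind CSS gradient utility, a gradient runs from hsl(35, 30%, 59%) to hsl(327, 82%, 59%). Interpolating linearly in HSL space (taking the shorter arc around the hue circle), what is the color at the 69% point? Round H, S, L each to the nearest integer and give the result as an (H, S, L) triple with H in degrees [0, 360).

(348, 66, 59)

Hue: 327 − 35 = 292°, but |292| > 180 so the shorter arc goes the other way: Δh = 292 − 360 = -68°.
H = 35 + 0.69 × (-68) = -11.92 → -12 → -12 mod 360 = 348°
S = 30 + 0.69 × (82 − 30) = 65.88 → 66%
L = 59 + 0.69 × (59 − 59) = 59 → 59%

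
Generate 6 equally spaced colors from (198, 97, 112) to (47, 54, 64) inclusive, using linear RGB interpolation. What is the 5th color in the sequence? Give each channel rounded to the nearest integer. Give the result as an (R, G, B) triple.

With 6 swatches and endpoints inclusive, swatch 5 sits at t = (5 − 1)/(6 − 1) = 4/5 ≈ 0.8.
R = 198 + 0.8 × (47 − 198) = 77.2 → 77
G = 97 + 0.8 × (54 − 97) = 62.6 → 63
B = 112 + 0.8 × (64 − 112) = 73.6 → 74

(77, 63, 74)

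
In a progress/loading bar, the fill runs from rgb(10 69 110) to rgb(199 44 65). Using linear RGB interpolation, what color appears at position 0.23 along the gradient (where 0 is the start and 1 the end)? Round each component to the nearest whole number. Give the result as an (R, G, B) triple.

R = 10 + 0.23 × (199 − 10) = 10 + 0.23 × 189 = 53.47 → 53
G = 69 + 0.23 × (44 − 69) = 69 + 0.23 × -25 = 63.25 → 63
B = 110 + 0.23 × (65 − 110) = 110 + 0.23 × -45 = 99.65 → 100

(53, 63, 100)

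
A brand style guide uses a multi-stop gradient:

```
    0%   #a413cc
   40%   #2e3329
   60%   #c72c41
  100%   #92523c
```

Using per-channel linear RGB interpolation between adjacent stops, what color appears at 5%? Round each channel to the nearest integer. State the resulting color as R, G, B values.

(149, 23, 184)

5% lies between the 0% and 40% stops, so the local fraction is t = (5 − 0)/(40 − 0) = 5/40 ≈ 0.125.
#a413cc → (164, 19, 204); #2e3329 → (46, 51, 41).
R = 164 + 0.125 × (46 − 164) = 149.25 → 149
G = 19 + 0.125 × (51 − 19) = 23 → 23
B = 204 + 0.125 × (41 − 204) = 183.625 → 184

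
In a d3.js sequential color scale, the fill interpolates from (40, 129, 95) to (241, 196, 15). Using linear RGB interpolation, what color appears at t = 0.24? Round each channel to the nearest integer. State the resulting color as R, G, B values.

(88, 145, 76)

R = 40 + 0.24 × (241 − 40) = 40 + 0.24 × 201 = 88.24 → 88
G = 129 + 0.24 × (196 − 129) = 129 + 0.24 × 67 = 145.08 → 145
B = 95 + 0.24 × (15 − 95) = 95 + 0.24 × -80 = 75.8 → 76
So the blended color is (88, 145, 76), about #58914c.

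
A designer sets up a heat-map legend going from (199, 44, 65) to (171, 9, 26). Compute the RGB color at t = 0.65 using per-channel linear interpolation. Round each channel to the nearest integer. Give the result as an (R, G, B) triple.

(181, 21, 40)

R = 199 + 0.65 × (171 − 199) = 199 + 0.65 × -28 = 180.8 → 181
G = 44 + 0.65 × (9 − 44) = 44 + 0.65 × -35 = 21.25 → 21
B = 65 + 0.65 × (26 − 65) = 65 + 0.65 × -39 = 39.65 → 40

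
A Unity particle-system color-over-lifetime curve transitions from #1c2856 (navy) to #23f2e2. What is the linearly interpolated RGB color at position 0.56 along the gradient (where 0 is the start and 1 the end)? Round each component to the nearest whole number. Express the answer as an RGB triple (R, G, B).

(32, 153, 164)

#1c2856 → (28, 40, 86); #23f2e2 → (35, 242, 226).
R = 28 + 0.56 × (35 − 28) = 28 + 0.56 × 7 = 31.92 → 32
G = 40 + 0.56 × (242 − 40) = 40 + 0.56 × 202 = 153.12 → 153
B = 86 + 0.56 × (226 − 86) = 86 + 0.56 × 140 = 164.4 → 164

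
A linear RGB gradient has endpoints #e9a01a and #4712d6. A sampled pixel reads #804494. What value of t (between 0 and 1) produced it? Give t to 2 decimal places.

Invert the lerp on the B channel (largest span, 188): t = (148 − 26) / (214 − 26) = 122/188 = 0.64894.
Check on R: (128 − 233)/(71 − 233) = 0.6481 ✓

0.65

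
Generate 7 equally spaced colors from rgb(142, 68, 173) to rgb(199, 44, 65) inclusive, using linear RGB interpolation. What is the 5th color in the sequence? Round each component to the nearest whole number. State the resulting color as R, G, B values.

With 7 swatches and endpoints inclusive, swatch 5 sits at t = (5 − 1)/(7 − 1) = 4/6 ≈ 0.6667.
R = 142 + 0.6667 × (199 − 142) = 180.002 → 180
G = 68 + 0.6667 × (44 − 68) = 51.999 → 52
B = 173 + 0.6667 × (65 − 173) = 100.996 → 101

(180, 52, 101)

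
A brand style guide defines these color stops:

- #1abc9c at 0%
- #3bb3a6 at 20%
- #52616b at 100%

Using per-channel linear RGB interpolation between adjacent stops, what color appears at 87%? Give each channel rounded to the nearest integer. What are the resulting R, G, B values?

87% lies between the 20% and 100% stops, so the local fraction is t = (87 − 20)/(100 − 20) = 67/80 ≈ 0.8375.
#3bb3a6 → (59, 179, 166); #52616b → (82, 97, 107).
R = 59 + 0.8375 × (82 − 59) = 78.263 → 78
G = 179 + 0.8375 × (97 − 179) = 110.325 → 110
B = 166 + 0.8375 × (107 − 166) = 116.588 → 117

(78, 110, 117)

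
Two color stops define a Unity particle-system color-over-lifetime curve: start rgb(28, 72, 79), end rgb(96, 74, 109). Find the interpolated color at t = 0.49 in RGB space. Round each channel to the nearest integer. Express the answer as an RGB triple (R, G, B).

(61, 73, 94)

R = 28 + 0.49 × (96 − 28) = 28 + 0.49 × 68 = 61.32 → 61
G = 72 + 0.49 × (74 − 72) = 72 + 0.49 × 2 = 72.98 → 73
B = 79 + 0.49 × (109 − 79) = 79 + 0.49 × 30 = 93.7 → 94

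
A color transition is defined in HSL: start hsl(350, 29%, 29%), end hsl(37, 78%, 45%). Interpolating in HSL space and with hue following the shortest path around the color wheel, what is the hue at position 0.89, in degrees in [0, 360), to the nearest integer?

Hue: 37 − 350 = -313°, but |-313| > 180 so the shorter arc goes the other way: Δh = -313 + 360 = 47°.
H = 350 + 0.89 × (47) = 391.83 → 392 → 392 mod 360 = 32°

32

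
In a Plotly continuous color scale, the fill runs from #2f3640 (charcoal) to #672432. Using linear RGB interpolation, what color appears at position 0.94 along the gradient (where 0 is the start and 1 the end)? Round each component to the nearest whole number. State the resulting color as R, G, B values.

(100, 37, 51)

#2f3640 → (47, 54, 64); #672432 → (103, 36, 50).
R = 47 + 0.94 × (103 − 47) = 47 + 0.94 × 56 = 99.64 → 100
G = 54 + 0.94 × (36 − 54) = 54 + 0.94 × -18 = 37.08 → 37
B = 64 + 0.94 × (50 − 64) = 64 + 0.94 × -14 = 50.84 → 51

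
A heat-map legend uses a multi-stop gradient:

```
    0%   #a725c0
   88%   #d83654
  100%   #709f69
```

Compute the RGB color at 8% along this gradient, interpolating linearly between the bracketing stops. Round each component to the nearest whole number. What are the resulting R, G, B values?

8% lies between the 0% and 88% stops, so the local fraction is t = (8 − 0)/(88 − 0) = 8/88 ≈ 0.0909.
#a725c0 → (167, 37, 192); #d83654 → (216, 54, 84).
R = 167 + 0.0909 × (216 − 167) = 171.454 → 171
G = 37 + 0.0909 × (54 − 37) = 38.545 → 39
B = 192 + 0.0909 × (84 − 192) = 182.183 → 182

(171, 39, 182)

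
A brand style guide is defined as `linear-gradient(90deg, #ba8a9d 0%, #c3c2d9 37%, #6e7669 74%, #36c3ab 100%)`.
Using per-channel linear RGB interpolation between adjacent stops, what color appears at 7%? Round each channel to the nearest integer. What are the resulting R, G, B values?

(188, 149, 168)

7% lies between the 0% and 37% stops, so the local fraction is t = (7 − 0)/(37 − 0) = 7/37 ≈ 0.1892.
#ba8a9d → (186, 138, 157); #c3c2d9 → (195, 194, 217).
R = 186 + 0.1892 × (195 − 186) = 187.703 → 188
G = 138 + 0.1892 × (194 − 138) = 148.595 → 149
B = 157 + 0.1892 × (217 − 157) = 168.352 → 168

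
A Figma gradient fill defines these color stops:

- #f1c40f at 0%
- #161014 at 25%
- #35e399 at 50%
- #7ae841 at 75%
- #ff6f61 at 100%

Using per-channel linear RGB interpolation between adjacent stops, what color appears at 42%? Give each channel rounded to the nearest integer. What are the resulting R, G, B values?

42% lies between the 25% and 50% stops, so the local fraction is t = (42 − 25)/(50 − 25) = 17/25 ≈ 0.68.
#161014 → (22, 16, 20); #35e399 → (53, 227, 153).
R = 22 + 0.68 × (53 − 22) = 43.08 → 43
G = 16 + 0.68 × (227 − 16) = 159.48 → 159
B = 20 + 0.68 × (153 − 20) = 110.44 → 110

(43, 159, 110)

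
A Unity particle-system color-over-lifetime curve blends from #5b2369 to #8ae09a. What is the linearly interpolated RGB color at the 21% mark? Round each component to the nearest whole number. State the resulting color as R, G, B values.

(101, 75, 115)

#5b2369 → (91, 35, 105); #8ae09a → (138, 224, 154).
21% corresponds to t = 0.21.
R = 91 + 0.21 × (138 − 91) = 91 + 0.21 × 47 = 100.87 → 101
G = 35 + 0.21 × (224 − 35) = 35 + 0.21 × 189 = 74.69 → 75
B = 105 + 0.21 × (154 − 105) = 105 + 0.21 × 49 = 115.29 → 115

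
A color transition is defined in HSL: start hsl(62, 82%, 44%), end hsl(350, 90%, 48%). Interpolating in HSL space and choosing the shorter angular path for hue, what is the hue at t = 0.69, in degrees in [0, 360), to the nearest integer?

Hue: 350 − 62 = 288°, but |288| > 180 so the shorter arc goes the other way: Δh = 288 − 360 = -72°.
H = 62 + 0.69 × (-72) = 12.32 → 12°

12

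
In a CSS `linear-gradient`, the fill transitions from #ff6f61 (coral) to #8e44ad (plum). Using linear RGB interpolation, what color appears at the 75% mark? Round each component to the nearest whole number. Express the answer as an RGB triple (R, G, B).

(170, 79, 154)

#ff6f61 → (255, 111, 97); #8e44ad → (142, 68, 173).
75% corresponds to t = 0.75.
R = 255 + 0.75 × (142 − 255) = 255 + 0.75 × -113 = 170.25 → 170
G = 111 + 0.75 × (68 − 111) = 111 + 0.75 × -43 = 78.75 → 79
B = 97 + 0.75 × (173 − 97) = 97 + 0.75 × 76 = 154 → 154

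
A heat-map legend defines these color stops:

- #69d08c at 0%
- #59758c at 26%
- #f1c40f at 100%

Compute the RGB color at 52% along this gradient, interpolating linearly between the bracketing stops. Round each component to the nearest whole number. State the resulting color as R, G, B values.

52% lies between the 26% and 100% stops, so the local fraction is t = (52 − 26)/(100 − 26) = 26/74 ≈ 0.3514.
#59758c → (89, 117, 140); #f1c40f → (241, 196, 15).
R = 89 + 0.3514 × (241 − 89) = 142.413 → 142
G = 117 + 0.3514 × (196 − 117) = 144.761 → 145
B = 140 + 0.3514 × (15 − 140) = 96.075 → 96

(142, 145, 96)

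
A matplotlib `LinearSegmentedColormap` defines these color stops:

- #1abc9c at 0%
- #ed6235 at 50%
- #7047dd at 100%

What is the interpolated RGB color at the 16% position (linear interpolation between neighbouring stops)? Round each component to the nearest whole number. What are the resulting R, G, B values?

16% lies between the 0% and 50% stops, so the local fraction is t = (16 − 0)/(50 − 0) = 16/50 ≈ 0.32.
#1abc9c → (26, 188, 156); #ed6235 → (237, 98, 53).
R = 26 + 0.32 × (237 − 26) = 93.52 → 94
G = 188 + 0.32 × (98 − 188) = 159.2 → 159
B = 156 + 0.32 × (53 − 156) = 123.04 → 123

(94, 159, 123)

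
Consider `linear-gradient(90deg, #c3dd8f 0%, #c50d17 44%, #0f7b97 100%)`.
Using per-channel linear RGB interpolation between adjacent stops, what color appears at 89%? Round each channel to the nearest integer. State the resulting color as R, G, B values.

89% lies between the 44% and 100% stops, so the local fraction is t = (89 − 44)/(100 − 44) = 45/56 ≈ 0.8036.
#c50d17 → (197, 13, 23); #0f7b97 → (15, 123, 151).
R = 197 + 0.8036 × (15 − 197) = 50.745 → 51
G = 13 + 0.8036 × (123 − 13) = 101.396 → 101
B = 23 + 0.8036 × (151 − 23) = 125.861 → 126

(51, 101, 126)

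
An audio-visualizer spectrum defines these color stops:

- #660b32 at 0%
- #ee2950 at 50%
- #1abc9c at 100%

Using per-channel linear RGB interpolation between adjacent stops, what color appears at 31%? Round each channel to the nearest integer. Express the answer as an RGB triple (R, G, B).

(186, 30, 69)

31% lies between the 0% and 50% stops, so the local fraction is t = (31 − 0)/(50 − 0) = 31/50 ≈ 0.62.
#660b32 → (102, 11, 50); #ee2950 → (238, 41, 80).
R = 102 + 0.62 × (238 − 102) = 186.32 → 186
G = 11 + 0.62 × (41 − 11) = 29.6 → 30
B = 50 + 0.62 × (80 − 50) = 68.6 → 69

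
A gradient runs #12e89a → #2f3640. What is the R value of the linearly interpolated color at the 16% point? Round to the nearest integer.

23

R₁ = 18 (from #12e89a), R₂ = 47 (from #2f3640).
R = 18 + 0.16 × (47 − 18) = 22.64 → 23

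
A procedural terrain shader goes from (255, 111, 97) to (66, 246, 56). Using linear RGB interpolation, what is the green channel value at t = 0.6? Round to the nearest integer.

192

G = 111 + 0.6 × (246 − 111) = 192 → 192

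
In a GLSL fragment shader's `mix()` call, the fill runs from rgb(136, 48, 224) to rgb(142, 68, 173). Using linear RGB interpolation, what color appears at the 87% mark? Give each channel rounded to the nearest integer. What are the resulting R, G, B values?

(141, 65, 180)

87% corresponds to t = 0.87.
R = 136 + 0.87 × (142 − 136) = 136 + 0.87 × 6 = 141.22 → 141
G = 48 + 0.87 × (68 − 48) = 48 + 0.87 × 20 = 65.4 → 65
B = 224 + 0.87 × (173 − 224) = 224 + 0.87 × -51 = 179.63 → 180
So the blended color is (141, 65, 180), about #8d41b4.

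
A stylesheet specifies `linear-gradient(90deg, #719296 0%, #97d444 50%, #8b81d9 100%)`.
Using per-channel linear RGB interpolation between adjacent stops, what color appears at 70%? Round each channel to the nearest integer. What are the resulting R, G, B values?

70% lies between the 50% and 100% stops, so the local fraction is t = (70 − 50)/(100 − 50) = 20/50 ≈ 0.4.
#97d444 → (151, 212, 68); #8b81d9 → (139, 129, 217).
R = 151 + 0.4 × (139 − 151) = 146.2 → 146
G = 212 + 0.4 × (129 − 212) = 178.8 → 179
B = 68 + 0.4 × (217 − 68) = 127.6 → 128

(146, 179, 128)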